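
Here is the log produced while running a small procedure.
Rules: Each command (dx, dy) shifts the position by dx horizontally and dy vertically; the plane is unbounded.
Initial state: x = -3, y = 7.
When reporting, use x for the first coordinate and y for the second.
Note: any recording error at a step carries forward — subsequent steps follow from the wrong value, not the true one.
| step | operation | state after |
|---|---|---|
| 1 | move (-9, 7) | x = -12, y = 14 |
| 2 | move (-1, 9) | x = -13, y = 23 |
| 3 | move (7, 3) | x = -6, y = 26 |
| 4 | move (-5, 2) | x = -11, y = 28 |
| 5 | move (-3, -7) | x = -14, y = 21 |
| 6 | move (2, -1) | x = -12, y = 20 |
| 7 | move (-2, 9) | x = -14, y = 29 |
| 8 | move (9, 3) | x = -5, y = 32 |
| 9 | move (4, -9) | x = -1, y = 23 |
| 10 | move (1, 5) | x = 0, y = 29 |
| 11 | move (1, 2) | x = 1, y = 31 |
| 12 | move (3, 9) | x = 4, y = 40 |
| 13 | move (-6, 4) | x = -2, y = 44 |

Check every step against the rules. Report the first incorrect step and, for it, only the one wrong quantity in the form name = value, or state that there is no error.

step 10, y = 28

1. x = -3 + (-9) = -12, y = 7 + (7) = 14 (exactly as logged)
2. x = -12 + (-1) = -13, y = 14 + (9) = 23 (matches)
3. x = -13 + (7) = -6, y = 23 + (3) = 26 (agrees with the log)
4. x = -6 + (-5) = -11, y = 26 + (2) = 28 (in agreement)
5. x = -11 + (-3) = -14, y = 28 + (-7) = 21 (consistent with the log)
6. x = -14 + (2) = -12, y = 21 + (-1) = 20 (exactly as logged)
7. x = -12 + (-2) = -14, y = 20 + (9) = 29 (in agreement)
8. x = -14 + (9) = -5, y = 29 + (3) = 32 (matches)
9. x = -5 + (4) = -1, y = 32 + (-9) = 23 (consistent with the log)
10. x = -1 + (1) = 0, y = 23 + (5) = 28 (first mismatch against the log)
So the first discrepancy is step 10, where the right value is y = 28.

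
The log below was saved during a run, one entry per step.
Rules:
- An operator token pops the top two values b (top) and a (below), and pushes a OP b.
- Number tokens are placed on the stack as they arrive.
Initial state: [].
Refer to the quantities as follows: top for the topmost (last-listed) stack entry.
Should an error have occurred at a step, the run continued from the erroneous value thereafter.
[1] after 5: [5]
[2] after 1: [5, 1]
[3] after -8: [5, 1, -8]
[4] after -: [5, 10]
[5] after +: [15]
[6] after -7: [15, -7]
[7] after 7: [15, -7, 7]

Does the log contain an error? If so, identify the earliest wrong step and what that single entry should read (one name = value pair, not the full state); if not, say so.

Recomputing the run from the initial state:
step 1: [5]
step 2: [5, 1]
step 3: [5, 1, -8]
step 4: [5, 9]
step 5: [14]
step 6: [14, -7]
step 7: [14, -7, 7]
The first disagreement with the log is at step 4, where the value should be top = 9.

step 4, top = 9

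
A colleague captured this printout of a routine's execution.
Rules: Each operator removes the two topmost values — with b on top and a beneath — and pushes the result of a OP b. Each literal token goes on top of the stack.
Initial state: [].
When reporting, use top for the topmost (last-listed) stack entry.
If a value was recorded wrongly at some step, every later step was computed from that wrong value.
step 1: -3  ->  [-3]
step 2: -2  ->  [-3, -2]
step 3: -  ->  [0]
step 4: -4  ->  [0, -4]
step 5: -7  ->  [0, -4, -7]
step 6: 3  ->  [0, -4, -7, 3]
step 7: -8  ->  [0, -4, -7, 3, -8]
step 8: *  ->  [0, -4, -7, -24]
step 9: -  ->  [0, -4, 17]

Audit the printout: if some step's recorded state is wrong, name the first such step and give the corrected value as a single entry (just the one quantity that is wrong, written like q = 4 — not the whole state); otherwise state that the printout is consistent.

step 3, top = -1

step 1: push -3: top = -3 -> confirmed correct
step 2: push -2: top = -2 -> checks out
step 3: -3 - -2 = -1 -> the entry is off here
That makes step 3 the first incorrect line — top = -1 is what it should show.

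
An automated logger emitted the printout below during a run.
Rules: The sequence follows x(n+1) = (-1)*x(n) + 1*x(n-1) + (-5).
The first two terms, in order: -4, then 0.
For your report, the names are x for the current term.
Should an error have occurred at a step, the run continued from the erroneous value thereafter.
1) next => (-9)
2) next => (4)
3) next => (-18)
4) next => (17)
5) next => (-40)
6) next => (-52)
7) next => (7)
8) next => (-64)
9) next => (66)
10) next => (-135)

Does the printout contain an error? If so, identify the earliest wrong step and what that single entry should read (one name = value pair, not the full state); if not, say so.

step 6, x = 52

step 1: x = -1*(0) + (1)*(-4) + (-5) = -9 -> matches
step 2: x = -1*(-9) + (1)*(0) + (-5) = 4 -> exactly as logged
step 3: x = -1*(4) + (1)*(-9) + (-5) = -18 -> agrees with the printout
step 4: x = -1*(-18) + (1)*(4) + (-5) = 17 -> exactly as logged
step 5: x = -1*(17) + (1)*(-18) + (-5) = -40 -> confirmed correct
step 6: x = -1*(-40) + (1)*(17) + (-5) = 52 -> the printout disagrees here
The earliest wrong entry is at step 6: it should read x = 52.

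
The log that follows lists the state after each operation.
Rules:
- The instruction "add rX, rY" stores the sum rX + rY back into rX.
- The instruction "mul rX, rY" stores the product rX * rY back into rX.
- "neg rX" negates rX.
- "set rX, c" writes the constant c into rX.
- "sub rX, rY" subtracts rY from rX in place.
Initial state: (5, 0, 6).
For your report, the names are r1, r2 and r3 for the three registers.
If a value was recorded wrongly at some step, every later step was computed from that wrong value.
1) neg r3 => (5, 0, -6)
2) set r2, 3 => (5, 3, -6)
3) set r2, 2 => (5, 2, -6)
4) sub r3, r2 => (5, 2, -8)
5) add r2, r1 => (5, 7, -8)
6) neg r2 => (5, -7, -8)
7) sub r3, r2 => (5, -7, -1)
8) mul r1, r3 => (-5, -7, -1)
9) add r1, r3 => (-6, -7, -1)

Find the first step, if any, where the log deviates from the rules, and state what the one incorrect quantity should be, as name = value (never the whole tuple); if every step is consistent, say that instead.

no error

Recomputing the run from the initial state:
step 1: r1 = 5, r2 = 0, r3 = -6
step 2: r1 = 5, r2 = 3, r3 = -6
step 3: r1 = 5, r2 = 2, r3 = -6
step 4: r1 = 5, r2 = 2, r3 = -8
step 5: r1 = 5, r2 = 7, r3 = -8
step 6: r1 = 5, r2 = -7, r3 = -8
step 7: r1 = 5, r2 = -7, r3 = -1
step 8: r1 = -5, r2 = -7, r3 = -1
step 9: r1 = -6, r2 = -7, r3 = -1
This matches the log at every step.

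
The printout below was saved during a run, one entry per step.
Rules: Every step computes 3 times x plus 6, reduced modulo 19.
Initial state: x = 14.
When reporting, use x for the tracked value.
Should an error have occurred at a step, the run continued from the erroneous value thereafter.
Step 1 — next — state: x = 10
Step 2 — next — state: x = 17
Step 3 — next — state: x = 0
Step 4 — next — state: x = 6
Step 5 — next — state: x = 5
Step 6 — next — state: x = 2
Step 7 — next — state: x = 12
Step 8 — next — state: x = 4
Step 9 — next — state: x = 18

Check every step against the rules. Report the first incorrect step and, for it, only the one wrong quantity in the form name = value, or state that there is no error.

no error

Recomputing the run from the initial state:
step 1: x = 10
step 2: x = 17
step 3: x = 0
step 4: x = 6
step 5: x = 5
step 6: x = 2
step 7: x = 12
step 8: x = 4
step 9: x = 18
This matches the printout at every step.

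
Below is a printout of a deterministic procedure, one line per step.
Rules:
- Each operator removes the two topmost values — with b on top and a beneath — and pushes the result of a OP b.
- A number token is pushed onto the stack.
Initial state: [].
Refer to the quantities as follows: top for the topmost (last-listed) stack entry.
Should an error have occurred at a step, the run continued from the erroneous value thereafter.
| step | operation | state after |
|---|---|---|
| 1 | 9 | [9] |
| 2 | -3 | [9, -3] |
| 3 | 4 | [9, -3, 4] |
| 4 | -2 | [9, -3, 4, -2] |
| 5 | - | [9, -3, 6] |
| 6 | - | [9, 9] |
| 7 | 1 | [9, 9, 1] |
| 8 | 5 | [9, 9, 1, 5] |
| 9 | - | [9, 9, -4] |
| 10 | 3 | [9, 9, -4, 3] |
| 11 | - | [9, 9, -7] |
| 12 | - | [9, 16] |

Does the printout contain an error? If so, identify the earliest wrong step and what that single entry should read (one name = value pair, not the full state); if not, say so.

step 1: push 9: top = 9 -> checks out
step 2: push -3: top = -3 -> same as recorded
step 3: push 4: top = 4 -> exactly as logged
step 4: push -2: top = -2 -> exactly as logged
step 5: 4 - -2 = 6 -> verified
step 6: -3 - 6 = -9 -> the printout disagrees here
So the first discrepancy is step 6, where the right value is top = -9.

step 6, top = -9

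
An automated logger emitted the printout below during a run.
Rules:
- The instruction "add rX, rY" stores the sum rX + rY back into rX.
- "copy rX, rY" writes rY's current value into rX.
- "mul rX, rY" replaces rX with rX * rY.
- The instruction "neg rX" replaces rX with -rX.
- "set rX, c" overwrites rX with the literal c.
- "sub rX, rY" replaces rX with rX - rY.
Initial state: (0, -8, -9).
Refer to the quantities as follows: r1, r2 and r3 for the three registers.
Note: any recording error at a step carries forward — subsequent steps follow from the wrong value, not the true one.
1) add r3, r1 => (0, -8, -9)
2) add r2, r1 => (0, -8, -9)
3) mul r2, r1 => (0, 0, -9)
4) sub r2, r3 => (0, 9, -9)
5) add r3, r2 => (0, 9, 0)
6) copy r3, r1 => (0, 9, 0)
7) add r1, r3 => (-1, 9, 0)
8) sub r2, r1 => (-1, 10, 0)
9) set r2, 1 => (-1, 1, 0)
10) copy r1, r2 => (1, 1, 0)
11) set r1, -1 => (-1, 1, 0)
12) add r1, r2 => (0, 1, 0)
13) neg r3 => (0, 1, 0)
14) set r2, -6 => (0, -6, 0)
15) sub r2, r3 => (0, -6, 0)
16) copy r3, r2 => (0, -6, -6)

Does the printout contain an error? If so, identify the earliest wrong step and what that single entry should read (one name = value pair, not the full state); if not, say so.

step 7, r1 = 0

Recomputing the run from the initial state:
step 1: r1 = 0, r2 = -8, r3 = -9
step 2: r1 = 0, r2 = -8, r3 = -9
step 3: r1 = 0, r2 = 0, r3 = -9
step 4: r1 = 0, r2 = 9, r3 = -9
step 5: r1 = 0, r2 = 9, r3 = 0
step 6: r1 = 0, r2 = 9, r3 = 0
step 7: r1 = 0, r2 = 9, r3 = 0
step 8: r1 = 0, r2 = 9, r3 = 0
step 9: r1 = 0, r2 = 1, r3 = 0
step 10: r1 = 1, r2 = 1, r3 = 0
step 11: r1 = -1, r2 = 1, r3 = 0
step 12: r1 = 0, r2 = 1, r3 = 0
step 13: r1 = 0, r2 = 1, r3 = 0
step 14: r1 = 0, r2 = -6, r3 = 0
step 15: r1 = 0, r2 = -6, r3 = 0
step 16: r1 = 0, r2 = -6, r3 = -6
The first disagreement with the printout is at step 7, where the value should be r1 = 0.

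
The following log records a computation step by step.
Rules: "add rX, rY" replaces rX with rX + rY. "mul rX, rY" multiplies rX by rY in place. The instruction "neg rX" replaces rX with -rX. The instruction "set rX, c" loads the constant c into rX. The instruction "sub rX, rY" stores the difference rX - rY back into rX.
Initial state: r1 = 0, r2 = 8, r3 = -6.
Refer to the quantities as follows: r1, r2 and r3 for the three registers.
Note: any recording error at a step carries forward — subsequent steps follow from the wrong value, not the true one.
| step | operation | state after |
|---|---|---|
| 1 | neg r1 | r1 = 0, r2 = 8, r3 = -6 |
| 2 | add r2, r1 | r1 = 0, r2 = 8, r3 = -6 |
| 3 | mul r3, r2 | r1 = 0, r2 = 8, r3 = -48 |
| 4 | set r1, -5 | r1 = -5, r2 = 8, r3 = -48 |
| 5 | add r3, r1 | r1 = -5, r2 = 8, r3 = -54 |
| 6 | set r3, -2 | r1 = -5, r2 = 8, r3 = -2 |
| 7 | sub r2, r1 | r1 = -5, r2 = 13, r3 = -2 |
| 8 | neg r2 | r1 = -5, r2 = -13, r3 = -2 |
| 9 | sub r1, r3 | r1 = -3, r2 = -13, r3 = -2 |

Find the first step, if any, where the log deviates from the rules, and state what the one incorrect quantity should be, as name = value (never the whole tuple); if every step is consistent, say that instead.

step 5, r3 = -53

Recomputing the run from the initial state:
step 1: r1 = 0, r2 = 8, r3 = -6
step 2: r1 = 0, r2 = 8, r3 = -6
step 3: r1 = 0, r2 = 8, r3 = -48
step 4: r1 = -5, r2 = 8, r3 = -48
step 5: r1 = -5, r2 = 8, r3 = -53
step 6: r1 = -5, r2 = 8, r3 = -2
step 7: r1 = -5, r2 = 13, r3 = -2
step 8: r1 = -5, r2 = -13, r3 = -2
step 9: r1 = -3, r2 = -13, r3 = -2
The first disagreement with the log is at step 5, where the value should be r3 = -53.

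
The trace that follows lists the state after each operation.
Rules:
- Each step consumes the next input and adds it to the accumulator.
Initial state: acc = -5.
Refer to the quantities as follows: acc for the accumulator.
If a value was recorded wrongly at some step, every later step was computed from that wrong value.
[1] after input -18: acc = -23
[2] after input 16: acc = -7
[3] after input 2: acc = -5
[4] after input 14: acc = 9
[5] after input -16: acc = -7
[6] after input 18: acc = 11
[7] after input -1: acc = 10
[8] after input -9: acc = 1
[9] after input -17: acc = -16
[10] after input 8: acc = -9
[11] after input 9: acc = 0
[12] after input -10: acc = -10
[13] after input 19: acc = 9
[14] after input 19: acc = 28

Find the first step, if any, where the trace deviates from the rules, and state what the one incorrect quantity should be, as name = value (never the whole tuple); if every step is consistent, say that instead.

step 10, acc = -8

step 1: acc = -5 + -18 = -23 -> exactly as logged
step 2: acc = -23 + 16 = -7 -> matches
step 3: acc = -7 + 2 = -5 -> matches
step 4: acc = -5 + 14 = 9 -> confirmed correct
step 5: acc = 9 + -16 = -7 -> verified
step 6: acc = -7 + 18 = 11 -> consistent with the trace
step 7: acc = 11 + -1 = 10 -> checks out
step 8: acc = 10 + -9 = 1 -> no discrepancy
step 9: acc = 1 + -17 = -16 -> verified
step 10: acc = -16 + 8 = -8 -> a discrepancy with the trace
First incorrect step: 10; the correct value is acc = -8.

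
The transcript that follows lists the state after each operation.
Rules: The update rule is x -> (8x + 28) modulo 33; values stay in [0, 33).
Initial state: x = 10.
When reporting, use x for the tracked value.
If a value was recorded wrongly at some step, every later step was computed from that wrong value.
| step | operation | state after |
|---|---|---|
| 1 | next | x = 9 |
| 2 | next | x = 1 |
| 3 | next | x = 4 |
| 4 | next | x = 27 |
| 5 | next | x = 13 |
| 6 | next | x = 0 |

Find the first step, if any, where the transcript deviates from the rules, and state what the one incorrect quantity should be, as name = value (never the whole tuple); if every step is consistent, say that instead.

step 3, x = 3

Step 1: x = (8*10 + 28) mod 33 = 9 — exactly as logged.
Step 2: x = (8*9 + 28) mod 33 = 1 — exactly as logged.
Step 3: x = (8*1 + 28) mod 33 = 3 — not what was recorded.
First deviation found at step 3; the corrected entry is x = 3.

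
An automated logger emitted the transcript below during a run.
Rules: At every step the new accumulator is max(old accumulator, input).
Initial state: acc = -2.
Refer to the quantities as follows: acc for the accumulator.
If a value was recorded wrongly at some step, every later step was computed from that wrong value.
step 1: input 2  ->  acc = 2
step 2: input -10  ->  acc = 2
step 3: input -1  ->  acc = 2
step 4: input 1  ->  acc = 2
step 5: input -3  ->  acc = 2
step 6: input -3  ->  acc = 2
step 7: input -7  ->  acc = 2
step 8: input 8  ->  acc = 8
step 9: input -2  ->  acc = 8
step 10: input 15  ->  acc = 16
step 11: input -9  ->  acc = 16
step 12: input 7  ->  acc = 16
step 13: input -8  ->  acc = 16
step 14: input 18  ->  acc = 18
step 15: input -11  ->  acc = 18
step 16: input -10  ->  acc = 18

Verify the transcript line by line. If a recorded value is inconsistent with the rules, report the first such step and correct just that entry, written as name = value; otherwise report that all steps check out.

Step 1: acc = max(-2, 2) = 2 — matches.
Step 2: acc = max(2, -10) = 2 — confirmed correct.
Step 3: acc = max(2, -1) = 2 — no discrepancy.
Step 4: acc = max(2, 1) = 2 — consistent with the transcript.
Step 5: acc = max(2, -3) = 2 — in agreement.
Step 6: acc = max(2, -3) = 2 — same as recorded.
Step 7: acc = max(2, -7) = 2 — same as recorded.
Step 8: acc = max(2, 8) = 8 — no discrepancy.
Step 9: acc = max(8, -2) = 8 — confirmed correct.
Step 10: acc = max(8, 15) = 15 — first mismatch against the transcript.
The earliest wrong entry is at step 10: it should read acc = 15.

step 10, acc = 15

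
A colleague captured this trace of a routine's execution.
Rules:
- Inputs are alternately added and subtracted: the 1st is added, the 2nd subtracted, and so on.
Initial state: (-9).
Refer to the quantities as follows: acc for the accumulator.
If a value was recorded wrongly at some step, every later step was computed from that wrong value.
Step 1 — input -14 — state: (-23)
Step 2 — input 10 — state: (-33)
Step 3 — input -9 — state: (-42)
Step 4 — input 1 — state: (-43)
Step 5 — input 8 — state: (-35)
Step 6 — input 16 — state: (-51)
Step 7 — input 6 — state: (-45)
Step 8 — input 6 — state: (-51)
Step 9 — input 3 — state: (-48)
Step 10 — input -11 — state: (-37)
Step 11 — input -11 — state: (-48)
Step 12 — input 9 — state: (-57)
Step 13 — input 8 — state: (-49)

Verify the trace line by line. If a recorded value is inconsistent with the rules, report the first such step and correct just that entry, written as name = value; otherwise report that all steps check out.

step 1: acc = -9 + -14 = -23 -> consistent with the trace
step 2: acc = -23 - 10 = -33 -> confirmed correct
step 3: acc = -33 + -9 = -42 -> in agreement
step 4: acc = -42 - 1 = -43 -> matches
step 5: acc = -43 + 8 = -35 -> in agreement
step 6: acc = -35 - 16 = -51 -> agrees with the trace
step 7: acc = -51 + 6 = -45 -> confirmed correct
step 8: acc = -45 - 6 = -51 -> checks out
step 9: acc = -51 + 3 = -48 -> no discrepancy
step 10: acc = -48 - -11 = -37 -> matches
step 11: acc = -37 + -11 = -48 -> consistent with the trace
step 12: acc = -48 - 9 = -57 -> agrees with the trace
step 13: acc = -57 + 8 = -49 -> exactly as logged
Nothing is out of place; the run is error-free.

no error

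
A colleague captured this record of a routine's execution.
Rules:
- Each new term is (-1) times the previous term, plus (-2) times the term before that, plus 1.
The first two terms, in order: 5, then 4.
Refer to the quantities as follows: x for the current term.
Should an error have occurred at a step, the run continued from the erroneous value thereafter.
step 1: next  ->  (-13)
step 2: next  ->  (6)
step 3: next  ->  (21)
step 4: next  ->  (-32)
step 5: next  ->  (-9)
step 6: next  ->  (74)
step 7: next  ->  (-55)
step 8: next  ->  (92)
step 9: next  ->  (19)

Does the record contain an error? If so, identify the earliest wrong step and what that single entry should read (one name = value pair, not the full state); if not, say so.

step 1: x = -1*(4) + (-2)*(5) + (1) = -13 -> consistent with the record
step 2: x = -1*(-13) + (-2)*(4) + (1) = 6 -> agrees with the record
step 3: x = -1*(6) + (-2)*(-13) + (1) = 21 -> confirmed correct
step 4: x = -1*(21) + (-2)*(6) + (1) = -32 -> checks out
step 5: x = -1*(-32) + (-2)*(21) + (1) = -9 -> no discrepancy
step 6: x = -1*(-9) + (-2)*(-32) + (1) = 74 -> in agreement
step 7: x = -1*(74) + (-2)*(-9) + (1) = -55 -> exactly as logged
step 8: x = -1*(-55) + (-2)*(74) + (1) = -92 -> first mismatch against the record
That makes step 8 the first incorrect line — x = -92 is what it should show.

step 8, x = -92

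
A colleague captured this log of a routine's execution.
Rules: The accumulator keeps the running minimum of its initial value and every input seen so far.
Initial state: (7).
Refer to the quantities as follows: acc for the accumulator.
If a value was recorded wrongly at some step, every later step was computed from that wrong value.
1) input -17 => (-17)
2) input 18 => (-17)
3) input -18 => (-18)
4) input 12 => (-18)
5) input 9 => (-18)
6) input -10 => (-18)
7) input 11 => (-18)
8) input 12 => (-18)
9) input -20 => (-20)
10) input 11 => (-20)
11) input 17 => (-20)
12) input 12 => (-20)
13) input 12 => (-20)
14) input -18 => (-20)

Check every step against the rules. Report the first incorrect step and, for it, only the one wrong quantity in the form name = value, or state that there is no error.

no error

step 1: acc = min(7, -17) = -17 -> no discrepancy
step 2: acc = min(-17, 18) = -17 -> verified
step 3: acc = min(-17, -18) = -18 -> agrees with the log
step 4: acc = min(-18, 12) = -18 -> no discrepancy
step 5: acc = min(-18, 9) = -18 -> checks out
step 6: acc = min(-18, -10) = -18 -> checks out
step 7: acc = min(-18, 11) = -18 -> same as recorded
step 8: acc = min(-18, 12) = -18 -> checks out
step 9: acc = min(-18, -20) = -20 -> agrees with the log
step 10: acc = min(-20, 11) = -20 -> same as recorded
step 11: acc = min(-20, 17) = -20 -> checks out
step 12: acc = min(-20, 12) = -20 -> matches
step 13: acc = min(-20, 12) = -20 -> verified
step 14: acc = min(-20, -18) = -20 -> matches
Each recorded entry agrees with the recomputation.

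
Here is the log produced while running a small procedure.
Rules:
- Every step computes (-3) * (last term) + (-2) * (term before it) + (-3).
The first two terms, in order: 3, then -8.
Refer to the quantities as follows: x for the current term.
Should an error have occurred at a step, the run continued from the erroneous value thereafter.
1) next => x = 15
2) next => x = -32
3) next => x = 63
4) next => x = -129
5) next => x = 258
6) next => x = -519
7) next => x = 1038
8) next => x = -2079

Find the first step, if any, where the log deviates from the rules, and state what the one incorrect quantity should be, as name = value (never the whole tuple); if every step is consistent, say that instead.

Recomputing the run from the initial state:
step 1: x = 15
step 2: x = -32
step 3: x = 63
step 4: x = -128
step 5: x = 255
step 6: x = -512
step 7: x = 1023
step 8: x = -2048
The first disagreement with the log is at step 4, where the value should be x = -128.

step 4, x = -128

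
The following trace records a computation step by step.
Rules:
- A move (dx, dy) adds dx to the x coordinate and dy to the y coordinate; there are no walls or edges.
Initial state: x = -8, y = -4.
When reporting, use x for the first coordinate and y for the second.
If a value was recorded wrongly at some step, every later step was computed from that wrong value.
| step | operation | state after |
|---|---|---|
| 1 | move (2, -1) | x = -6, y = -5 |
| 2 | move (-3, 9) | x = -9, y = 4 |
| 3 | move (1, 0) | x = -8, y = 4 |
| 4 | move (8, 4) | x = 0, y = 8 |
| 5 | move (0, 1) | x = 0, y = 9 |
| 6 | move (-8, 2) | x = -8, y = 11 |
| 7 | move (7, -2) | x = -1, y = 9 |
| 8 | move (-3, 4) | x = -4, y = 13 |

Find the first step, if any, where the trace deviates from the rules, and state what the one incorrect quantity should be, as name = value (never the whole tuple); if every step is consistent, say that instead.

Recomputing the run from the initial state:
step 1: x = -6, y = -5
step 2: x = -9, y = 4
step 3: x = -8, y = 4
step 4: x = 0, y = 8
step 5: x = 0, y = 9
step 6: x = -8, y = 11
step 7: x = -1, y = 9
step 8: x = -4, y = 13
This matches the trace at every step.

no error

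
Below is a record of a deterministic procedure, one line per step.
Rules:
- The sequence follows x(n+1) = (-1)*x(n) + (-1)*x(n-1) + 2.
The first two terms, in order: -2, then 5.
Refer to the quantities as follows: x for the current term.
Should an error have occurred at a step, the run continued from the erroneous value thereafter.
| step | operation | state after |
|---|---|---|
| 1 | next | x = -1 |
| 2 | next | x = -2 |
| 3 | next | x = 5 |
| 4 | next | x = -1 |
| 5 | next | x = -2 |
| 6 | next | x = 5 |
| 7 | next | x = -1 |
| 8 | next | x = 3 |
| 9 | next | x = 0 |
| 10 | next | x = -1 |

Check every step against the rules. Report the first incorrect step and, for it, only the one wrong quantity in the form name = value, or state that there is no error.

step 8, x = -2

Recomputing the run from the initial state:
step 1: x = -1
step 2: x = -2
step 3: x = 5
step 4: x = -1
step 5: x = -2
step 6: x = 5
step 7: x = -1
step 8: x = -2
step 9: x = 5
step 10: x = -1
The first disagreement with the record is at step 8, where the value should be x = -2.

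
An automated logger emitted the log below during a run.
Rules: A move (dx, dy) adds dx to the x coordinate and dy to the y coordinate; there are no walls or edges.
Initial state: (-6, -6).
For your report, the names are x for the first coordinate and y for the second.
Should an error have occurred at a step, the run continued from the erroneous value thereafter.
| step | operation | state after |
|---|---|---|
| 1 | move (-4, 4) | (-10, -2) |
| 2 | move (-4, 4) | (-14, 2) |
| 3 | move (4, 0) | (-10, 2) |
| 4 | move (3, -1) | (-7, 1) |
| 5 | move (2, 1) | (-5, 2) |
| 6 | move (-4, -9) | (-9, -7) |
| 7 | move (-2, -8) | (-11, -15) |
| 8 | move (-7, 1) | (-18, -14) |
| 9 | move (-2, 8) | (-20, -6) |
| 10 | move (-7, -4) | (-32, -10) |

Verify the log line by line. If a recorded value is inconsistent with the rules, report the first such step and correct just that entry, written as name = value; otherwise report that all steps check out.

Step 1: x = -6 + (-4) = -10, y = -6 + (4) = -2 — matches.
Step 2: x = -10 + (-4) = -14, y = -2 + (4) = 2 — exactly as logged.
Step 3: x = -14 + (4) = -10, y = 2 + (0) = 2 — exactly as logged.
Step 4: x = -10 + (3) = -7, y = 2 + (-1) = 1 — in agreement.
Step 5: x = -7 + (2) = -5, y = 1 + (1) = 2 — checks out.
Step 6: x = -5 + (-4) = -9, y = 2 + (-9) = -7 — verified.
Step 7: x = -9 + (-2) = -11, y = -7 + (-8) = -15 — same as recorded.
Step 8: x = -11 + (-7) = -18, y = -15 + (1) = -14 — checks out.
Step 9: x = -18 + (-2) = -20, y = -14 + (8) = -6 — verified.
Step 10: x = -20 + (-7) = -27, y = -6 + (-4) = -10 — the log disagrees here.
That makes step 10 the first incorrect line — x = -27 is what it should show.

step 10, x = -27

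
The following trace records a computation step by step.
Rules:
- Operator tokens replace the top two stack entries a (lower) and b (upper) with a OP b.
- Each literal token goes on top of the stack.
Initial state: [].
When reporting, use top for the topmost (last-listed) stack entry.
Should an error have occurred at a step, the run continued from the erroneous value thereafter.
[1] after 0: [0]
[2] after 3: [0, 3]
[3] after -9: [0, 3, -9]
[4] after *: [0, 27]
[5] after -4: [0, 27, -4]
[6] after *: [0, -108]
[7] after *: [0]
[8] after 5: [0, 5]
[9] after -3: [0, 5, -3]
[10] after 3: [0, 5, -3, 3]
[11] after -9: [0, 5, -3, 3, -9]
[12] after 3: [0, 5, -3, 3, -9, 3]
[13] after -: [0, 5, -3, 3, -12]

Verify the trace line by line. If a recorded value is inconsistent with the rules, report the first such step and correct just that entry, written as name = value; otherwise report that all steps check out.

1. push 0: top = 0 (no discrepancy)
2. push 3: top = 3 (no discrepancy)
3. push -9: top = -9 (in agreement)
4. 3 * -9 = -27 (first mismatch against the trace)
First deviation found at step 4; the corrected entry is top = -27.

step 4, top = -27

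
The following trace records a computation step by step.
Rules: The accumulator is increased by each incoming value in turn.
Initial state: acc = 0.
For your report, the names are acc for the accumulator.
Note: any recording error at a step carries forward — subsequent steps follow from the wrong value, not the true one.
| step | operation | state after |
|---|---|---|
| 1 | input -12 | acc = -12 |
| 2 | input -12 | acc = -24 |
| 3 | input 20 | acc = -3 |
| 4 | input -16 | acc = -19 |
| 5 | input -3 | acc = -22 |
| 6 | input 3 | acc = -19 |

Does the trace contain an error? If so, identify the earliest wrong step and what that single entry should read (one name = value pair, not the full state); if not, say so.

step 3, acc = -4

1. acc = 0 + -12 = -12 (consistent with the trace)
2. acc = -12 + -12 = -24 (no discrepancy)
3. acc = -24 + 20 = -4 (not what was recorded)
That makes step 3 the first incorrect line — acc = -4 is what it should show.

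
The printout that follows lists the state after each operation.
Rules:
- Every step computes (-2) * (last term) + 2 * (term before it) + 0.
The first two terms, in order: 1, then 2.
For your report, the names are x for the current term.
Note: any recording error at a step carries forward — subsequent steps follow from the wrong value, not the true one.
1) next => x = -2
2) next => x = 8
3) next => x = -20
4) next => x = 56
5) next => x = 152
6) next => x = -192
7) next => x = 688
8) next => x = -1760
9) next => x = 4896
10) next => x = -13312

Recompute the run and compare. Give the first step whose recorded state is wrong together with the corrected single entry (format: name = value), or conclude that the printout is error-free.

step 1: x = -2*(2) + (2)*(1) + (0) = -2 -> same as recorded
step 2: x = -2*(-2) + (2)*(2) + (0) = 8 -> verified
step 3: x = -2*(8) + (2)*(-2) + (0) = -20 -> consistent with the printout
step 4: x = -2*(-20) + (2)*(8) + (0) = 56 -> exactly as logged
step 5: x = -2*(56) + (2)*(-20) + (0) = -152 -> this is not what the printout shows
Conclusion: step 5 carries the first error; the entry should be x = -152.

step 5, x = -152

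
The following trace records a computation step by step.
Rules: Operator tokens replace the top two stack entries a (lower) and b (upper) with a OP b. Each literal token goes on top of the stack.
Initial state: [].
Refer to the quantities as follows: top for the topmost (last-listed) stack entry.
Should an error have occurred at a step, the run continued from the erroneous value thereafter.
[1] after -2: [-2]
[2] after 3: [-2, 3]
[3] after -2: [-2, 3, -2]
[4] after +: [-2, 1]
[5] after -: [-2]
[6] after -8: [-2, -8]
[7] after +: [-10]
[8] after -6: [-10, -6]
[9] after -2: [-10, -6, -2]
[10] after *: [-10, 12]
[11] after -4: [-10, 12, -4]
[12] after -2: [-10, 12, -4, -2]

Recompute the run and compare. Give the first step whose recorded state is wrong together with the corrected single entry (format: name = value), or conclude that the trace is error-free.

Recomputing the run from the initial state:
step 1: [-2]
step 2: [-2, 3]
step 3: [-2, 3, -2]
step 4: [-2, 1]
step 5: [-3]
step 6: [-3, -8]
step 7: [-11]
step 8: [-11, -6]
step 9: [-11, -6, -2]
step 10: [-11, 12]
step 11: [-11, 12, -4]
step 12: [-11, 12, -4, -2]
The first disagreement with the trace is at step 5, where the value should be top = -3.

step 5, top = -3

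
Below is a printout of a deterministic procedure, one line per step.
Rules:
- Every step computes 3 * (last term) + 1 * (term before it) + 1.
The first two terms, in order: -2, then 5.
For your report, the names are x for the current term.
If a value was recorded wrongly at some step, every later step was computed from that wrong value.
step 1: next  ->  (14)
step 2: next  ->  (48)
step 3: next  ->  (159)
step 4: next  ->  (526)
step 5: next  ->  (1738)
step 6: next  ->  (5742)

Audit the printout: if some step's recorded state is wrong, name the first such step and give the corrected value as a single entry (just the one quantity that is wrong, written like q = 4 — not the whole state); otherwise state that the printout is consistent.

step 6, x = 5741

1. x = 3*(5) + (1)*(-2) + (1) = 14 (exactly as logged)
2. x = 3*(14) + (1)*(5) + (1) = 48 (checks out)
3. x = 3*(48) + (1)*(14) + (1) = 159 (same as recorded)
4. x = 3*(159) + (1)*(48) + (1) = 526 (consistent with the printout)
5. x = 3*(526) + (1)*(159) + (1) = 1738 (checks out)
6. x = 3*(1738) + (1)*(526) + (1) = 5741 (this is not what the printout shows)
First incorrect step: 6; the correct value is x = 5741.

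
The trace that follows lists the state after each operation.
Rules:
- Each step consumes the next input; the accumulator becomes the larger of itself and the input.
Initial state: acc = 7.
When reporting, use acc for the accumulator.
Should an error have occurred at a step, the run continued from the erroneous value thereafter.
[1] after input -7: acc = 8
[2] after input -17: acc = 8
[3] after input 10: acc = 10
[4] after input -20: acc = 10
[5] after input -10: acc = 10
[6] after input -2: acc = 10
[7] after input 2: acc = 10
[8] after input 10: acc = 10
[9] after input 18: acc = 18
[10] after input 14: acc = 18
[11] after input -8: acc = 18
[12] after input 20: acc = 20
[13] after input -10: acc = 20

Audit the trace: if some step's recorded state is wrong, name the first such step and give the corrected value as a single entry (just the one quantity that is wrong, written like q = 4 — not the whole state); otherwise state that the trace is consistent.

step 1: acc = max(7, -7) = 7 -> the entry is off here
First incorrect step: 1; the correct value is acc = 7.

step 1, acc = 7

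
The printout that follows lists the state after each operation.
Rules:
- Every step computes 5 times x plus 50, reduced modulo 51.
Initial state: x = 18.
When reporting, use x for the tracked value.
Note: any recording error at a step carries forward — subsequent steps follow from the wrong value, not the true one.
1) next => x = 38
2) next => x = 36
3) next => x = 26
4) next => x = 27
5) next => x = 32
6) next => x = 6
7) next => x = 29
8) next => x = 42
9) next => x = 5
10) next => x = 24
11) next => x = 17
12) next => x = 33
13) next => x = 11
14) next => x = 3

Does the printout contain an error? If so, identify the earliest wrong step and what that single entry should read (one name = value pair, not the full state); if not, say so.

no error

Recomputing the run from the initial state:
step 1: x = 38
step 2: x = 36
step 3: x = 26
step 4: x = 27
step 5: x = 32
step 6: x = 6
step 7: x = 29
step 8: x = 42
step 9: x = 5
step 10: x = 24
step 11: x = 17
step 12: x = 33
step 13: x = 11
step 14: x = 3
This matches the printout at every step.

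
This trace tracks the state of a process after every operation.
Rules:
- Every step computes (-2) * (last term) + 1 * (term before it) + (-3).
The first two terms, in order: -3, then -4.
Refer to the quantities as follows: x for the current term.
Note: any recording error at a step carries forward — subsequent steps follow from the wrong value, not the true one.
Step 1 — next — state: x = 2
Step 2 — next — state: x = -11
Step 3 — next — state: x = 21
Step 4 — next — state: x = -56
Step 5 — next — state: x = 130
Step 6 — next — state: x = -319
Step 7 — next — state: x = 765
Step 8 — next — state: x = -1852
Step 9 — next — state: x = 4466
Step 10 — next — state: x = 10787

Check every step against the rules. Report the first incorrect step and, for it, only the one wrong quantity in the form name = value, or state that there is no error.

Recomputing the run from the initial state:
step 1: x = 2
step 2: x = -11
step 3: x = 21
step 4: x = -56
step 5: x = 130
step 6: x = -319
step 7: x = 765
step 8: x = -1852
step 9: x = 4466
step 10: x = -10787
The first disagreement with the trace is at step 10, where the value should be x = -10787.

step 10, x = -10787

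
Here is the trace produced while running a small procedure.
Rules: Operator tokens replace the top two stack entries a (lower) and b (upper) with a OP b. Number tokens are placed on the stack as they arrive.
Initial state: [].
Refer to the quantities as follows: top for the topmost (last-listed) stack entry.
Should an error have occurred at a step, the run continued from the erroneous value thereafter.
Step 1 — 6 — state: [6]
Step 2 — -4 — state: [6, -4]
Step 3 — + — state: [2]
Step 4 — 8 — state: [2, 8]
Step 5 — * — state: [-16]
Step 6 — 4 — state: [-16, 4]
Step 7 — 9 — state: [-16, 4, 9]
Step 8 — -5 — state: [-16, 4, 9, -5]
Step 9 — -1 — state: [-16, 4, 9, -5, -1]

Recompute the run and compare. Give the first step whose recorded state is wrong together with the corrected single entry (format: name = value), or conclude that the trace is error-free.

step 5, top = 16

Step 1: push 6: top = 6 — confirmed correct.
Step 2: push -4: top = -4 — confirmed correct.
Step 3: 6 + -4 = 2 — consistent with the trace.
Step 4: push 8: top = 8 — in agreement.
Step 5: 2 * 8 = 16 — the trace has a different value.
The earliest wrong entry is at step 5: it should read top = 16.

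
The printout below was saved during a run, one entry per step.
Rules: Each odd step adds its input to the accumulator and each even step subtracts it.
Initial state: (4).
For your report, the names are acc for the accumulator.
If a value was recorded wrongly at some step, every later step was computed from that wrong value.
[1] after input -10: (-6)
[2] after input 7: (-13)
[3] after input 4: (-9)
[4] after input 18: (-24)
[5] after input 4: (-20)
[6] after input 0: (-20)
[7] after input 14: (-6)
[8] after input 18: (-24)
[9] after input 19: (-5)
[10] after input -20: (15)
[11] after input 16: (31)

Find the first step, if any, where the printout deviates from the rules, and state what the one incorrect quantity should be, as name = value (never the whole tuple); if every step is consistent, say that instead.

Recomputing the run from the initial state:
step 1: acc = -6
step 2: acc = -13
step 3: acc = -9
step 4: acc = -27
step 5: acc = -23
step 6: acc = -23
step 7: acc = -9
step 8: acc = -27
step 9: acc = -8
step 10: acc = 12
step 11: acc = 28
The first disagreement with the printout is at step 4, where the value should be acc = -27.

step 4, acc = -27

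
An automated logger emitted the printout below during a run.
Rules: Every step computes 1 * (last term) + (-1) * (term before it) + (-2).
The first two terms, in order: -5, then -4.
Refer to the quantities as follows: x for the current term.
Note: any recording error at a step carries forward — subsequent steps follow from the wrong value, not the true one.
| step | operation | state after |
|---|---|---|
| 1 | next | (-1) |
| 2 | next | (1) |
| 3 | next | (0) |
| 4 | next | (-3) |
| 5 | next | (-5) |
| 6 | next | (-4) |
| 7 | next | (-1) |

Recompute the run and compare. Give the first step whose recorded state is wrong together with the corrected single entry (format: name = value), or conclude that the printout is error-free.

Step 1: x = 1*(-4) + (-1)*(-5) + (-2) = -1 — consistent with the printout.
Step 2: x = 1*(-1) + (-1)*(-4) + (-2) = 1 — agrees with the printout.
Step 3: x = 1*(1) + (-1)*(-1) + (-2) = 0 — checks out.
Step 4: x = 1*(0) + (-1)*(1) + (-2) = -3 — exactly as logged.
Step 5: x = 1*(-3) + (-1)*(0) + (-2) = -5 — exactly as logged.
Step 6: x = 1*(-5) + (-1)*(-3) + (-2) = -4 — exactly as logged.
Step 7: x = 1*(-4) + (-1)*(-5) + (-2) = -1 — in agreement.
Each recorded entry agrees with the recomputation.

no error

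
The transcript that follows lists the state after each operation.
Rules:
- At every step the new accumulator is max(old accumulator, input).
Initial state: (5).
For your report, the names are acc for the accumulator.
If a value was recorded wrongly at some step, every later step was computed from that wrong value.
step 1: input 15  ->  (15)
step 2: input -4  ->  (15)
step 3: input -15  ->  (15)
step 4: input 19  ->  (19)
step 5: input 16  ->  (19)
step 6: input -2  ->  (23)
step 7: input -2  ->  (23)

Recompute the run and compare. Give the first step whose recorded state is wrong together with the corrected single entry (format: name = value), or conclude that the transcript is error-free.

Recomputing the run from the initial state:
step 1: acc = 15
step 2: acc = 15
step 3: acc = 15
step 4: acc = 19
step 5: acc = 19
step 6: acc = 19
step 7: acc = 19
The first disagreement with the transcript is at step 6, where the value should be acc = 19.

step 6, acc = 19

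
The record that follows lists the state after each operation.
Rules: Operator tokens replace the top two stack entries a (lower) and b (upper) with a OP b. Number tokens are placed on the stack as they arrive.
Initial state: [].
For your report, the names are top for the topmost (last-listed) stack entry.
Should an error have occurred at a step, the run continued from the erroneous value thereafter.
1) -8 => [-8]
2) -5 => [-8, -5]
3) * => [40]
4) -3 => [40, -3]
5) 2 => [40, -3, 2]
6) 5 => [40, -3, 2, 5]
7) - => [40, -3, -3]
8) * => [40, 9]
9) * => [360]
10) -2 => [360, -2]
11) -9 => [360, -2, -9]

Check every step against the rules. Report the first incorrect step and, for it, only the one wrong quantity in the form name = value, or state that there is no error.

no error

Step 1: push -8: top = -8 — in agreement.
Step 2: push -5: top = -5 — verified.
Step 3: -8 * -5 = 40 — matches.
Step 4: push -3: top = -3 — consistent with the record.
Step 5: push 2: top = 2 — same as recorded.
Step 6: push 5: top = 5 — matches.
Step 7: 2 - 5 = -3 — consistent with the record.
Step 8: -3 * -3 = 9 — verified.
Step 9: 40 * 9 = 360 — confirmed correct.
Step 10: push -2: top = -2 — confirmed correct.
Step 11: push -9: top = -9 — checks out.
Nothing is out of place; the run is error-free.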